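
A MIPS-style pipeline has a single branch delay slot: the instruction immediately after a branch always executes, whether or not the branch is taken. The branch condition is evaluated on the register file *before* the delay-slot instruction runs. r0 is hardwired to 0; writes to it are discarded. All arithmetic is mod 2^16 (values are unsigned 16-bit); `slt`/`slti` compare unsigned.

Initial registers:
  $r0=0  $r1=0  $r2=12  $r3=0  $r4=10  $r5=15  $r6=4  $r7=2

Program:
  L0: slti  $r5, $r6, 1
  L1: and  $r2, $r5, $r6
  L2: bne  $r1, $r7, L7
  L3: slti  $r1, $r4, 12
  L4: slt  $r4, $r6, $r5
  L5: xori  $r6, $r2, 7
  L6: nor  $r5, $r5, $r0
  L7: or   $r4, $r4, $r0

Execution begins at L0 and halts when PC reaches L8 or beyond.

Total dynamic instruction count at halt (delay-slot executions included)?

5

[0] slti  $r5, $r6, 1  →  {$r0:0, $r1:0, $r2:12, $r3:0, $r4:10, $r5:0, $r6:4, $r7:2}
[1] and  $r2, $r5, $r6  →  {$r0:0, $r1:0, $r2:0, $r3:0, $r4:10, $r5:0, $r6:4, $r7:2}
[2] bne  $r1, $r7, L7  →  {$r0:0, $r1:0, $r2:0, $r3:0, $r4:10, $r5:0, $r6:4, $r7:2}  ⟨branch taken⟩
[3] slti  $r1, $r4, 12  →  {$r0:0, $r1:1, $r2:0, $r3:0, $r4:10, $r5:0, $r6:4, $r7:2}
[7] or   $r4, $r4, $r0  →  {$r0:0, $r1:1, $r2:0, $r3:0, $r4:10, $r5:0, $r6:4, $r7:2}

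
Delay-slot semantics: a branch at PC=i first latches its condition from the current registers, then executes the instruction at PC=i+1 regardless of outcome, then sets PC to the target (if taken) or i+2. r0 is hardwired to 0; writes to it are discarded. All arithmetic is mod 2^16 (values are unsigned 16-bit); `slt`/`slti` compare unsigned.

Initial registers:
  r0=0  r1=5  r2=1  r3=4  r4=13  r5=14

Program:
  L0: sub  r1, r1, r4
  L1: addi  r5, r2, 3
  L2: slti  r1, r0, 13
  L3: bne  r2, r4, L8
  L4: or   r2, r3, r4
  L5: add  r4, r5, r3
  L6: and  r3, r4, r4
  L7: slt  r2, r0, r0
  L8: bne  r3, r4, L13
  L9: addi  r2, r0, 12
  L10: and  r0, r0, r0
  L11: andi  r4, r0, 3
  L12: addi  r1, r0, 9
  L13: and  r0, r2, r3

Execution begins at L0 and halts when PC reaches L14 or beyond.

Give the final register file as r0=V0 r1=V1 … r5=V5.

[0] sub  r1, r1, r4  →  {r0:0, r1:65528, r2:1, r3:4, r4:13, r5:14}
[1] addi  r5, r2, 3  →  {r0:0, r1:65528, r2:1, r3:4, r4:13, r5:4}
[2] slti  r1, r0, 13  →  {r0:0, r1:1, r2:1, r3:4, r4:13, r5:4}
[3] bne  r2, r4, L8  →  {r0:0, r1:1, r2:1, r3:4, r4:13, r5:4}  ⟨branch taken⟩
[4] or   r2, r3, r4  →  {r0:0, r1:1, r2:13, r3:4, r4:13, r5:4}
[8] bne  r3, r4, L13  →  {r0:0, r1:1, r2:13, r3:4, r4:13, r5:4}  ⟨branch taken⟩
[9] addi  r2, r0, 12  →  {r0:0, r1:1, r2:12, r3:4, r4:13, r5:4}
[13] and  r0, r2, r3  →  {r0:0, r1:1, r2:12, r3:4, r4:13, r5:4}

r0=0 r1=1 r2=12 r3=4 r4=13 r5=4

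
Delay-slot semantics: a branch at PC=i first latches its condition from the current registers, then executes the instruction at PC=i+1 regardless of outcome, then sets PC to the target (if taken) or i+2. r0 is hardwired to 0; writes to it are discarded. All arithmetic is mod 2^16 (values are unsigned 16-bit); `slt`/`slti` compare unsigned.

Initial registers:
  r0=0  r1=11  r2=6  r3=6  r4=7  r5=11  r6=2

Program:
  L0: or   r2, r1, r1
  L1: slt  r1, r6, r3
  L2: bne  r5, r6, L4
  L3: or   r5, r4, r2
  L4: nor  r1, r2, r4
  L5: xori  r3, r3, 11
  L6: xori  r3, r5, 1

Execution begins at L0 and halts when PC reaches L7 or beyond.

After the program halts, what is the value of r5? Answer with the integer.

PC=0  or   r2, r1, r1        | r0=0 r1=11 r2=11 r3=6 r4=7 r5=11 r6=2
PC=1  slt  r1, r6, r3        | r0=0 r1=1 r2=11 r3=6 r4=7 r5=11 r6=2
PC=2  bne  r5, r6, L4        | r0=0 r1=1 r2=11 r3=6 r4=7 r5=11 r6=2  [TAKEN]
PC=3  or   r5, r4, r2        | r0=0 r1=1 r2=11 r3=6 r4=7 r5=15 r6=2
PC=4  nor  r1, r2, r4        | r0=0 r1=65520 r2=11 r3=6 r4=7 r5=15 r6=2
PC=5  xori  r3, r3, 11       | r0=0 r1=65520 r2=11 r3=13 r4=7 r5=15 r6=2
PC=6  xori  r3, r5, 1        | r0=0 r1=65520 r2=11 r3=14 r4=7 r5=15 r6=2

15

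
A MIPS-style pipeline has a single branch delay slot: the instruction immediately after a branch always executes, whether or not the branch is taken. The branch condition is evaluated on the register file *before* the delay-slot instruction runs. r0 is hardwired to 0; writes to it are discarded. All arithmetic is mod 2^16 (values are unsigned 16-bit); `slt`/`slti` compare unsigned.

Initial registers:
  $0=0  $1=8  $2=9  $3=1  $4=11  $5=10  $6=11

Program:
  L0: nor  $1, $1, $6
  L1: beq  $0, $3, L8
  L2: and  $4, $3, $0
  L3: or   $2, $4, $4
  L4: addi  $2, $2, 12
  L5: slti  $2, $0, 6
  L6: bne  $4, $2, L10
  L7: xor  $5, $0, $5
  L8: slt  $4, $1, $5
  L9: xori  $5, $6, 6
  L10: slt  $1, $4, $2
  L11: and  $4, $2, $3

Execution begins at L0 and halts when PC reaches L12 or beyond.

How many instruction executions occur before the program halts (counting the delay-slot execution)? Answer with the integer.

  step pc=0: nor  $1, $1, $6  regs=(0,65524,9,1,11,10,11)
  step pc=1: beq  $0, $3, L8  cond=F  regs=(0,65524,9,1,11,10,11)
  step pc=2: and  $4, $3, $0  regs=(0,65524,9,1,0,10,11)
  step pc=3: or   $2, $4, $4  regs=(0,65524,0,1,0,10,11)
  step pc=4: addi  $2, $2, 12  regs=(0,65524,12,1,0,10,11)
  step pc=5: slti  $2, $0, 6  regs=(0,65524,1,1,0,10,11)
  step pc=6: bne  $4, $2, L10  cond=T  regs=(0,65524,1,1,0,10,11)
  step pc=7: xor  $5, $0, $5  regs=(0,65524,1,1,0,10,11)
  step pc=10: slt  $1, $4, $2  regs=(0,1,1,1,0,10,11)
  step pc=11: and  $4, $2, $3  regs=(0,1,1,1,1,10,11)

10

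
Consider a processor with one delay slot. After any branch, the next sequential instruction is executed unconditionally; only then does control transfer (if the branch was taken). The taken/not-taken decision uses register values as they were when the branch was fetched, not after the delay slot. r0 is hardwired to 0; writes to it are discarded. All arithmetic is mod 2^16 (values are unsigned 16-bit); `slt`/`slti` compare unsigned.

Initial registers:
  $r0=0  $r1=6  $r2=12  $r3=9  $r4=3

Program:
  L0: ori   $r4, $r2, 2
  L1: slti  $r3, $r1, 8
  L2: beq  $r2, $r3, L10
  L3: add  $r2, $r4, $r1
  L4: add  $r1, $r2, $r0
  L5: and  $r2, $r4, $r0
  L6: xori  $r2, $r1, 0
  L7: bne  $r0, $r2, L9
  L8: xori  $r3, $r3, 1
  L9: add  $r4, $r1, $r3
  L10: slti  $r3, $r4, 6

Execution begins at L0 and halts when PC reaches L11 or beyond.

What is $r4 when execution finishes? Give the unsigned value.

#0 ori   $r4, $r2, 2 ; 0/6/12/9/14
#1 slti  $r3, $r1, 8 ; 0/6/12/1/14
#2 beq  $r2, $r3, L10 ; 0/6/12/1/14 ; →fallthru
#3 add  $r2, $r4, $r1 ; 0/6/20/1/14
#4 add  $r1, $r2, $r0 ; 0/20/20/1/14
#5 and  $r2, $r4, $r0 ; 0/20/0/1/14
#6 xori  $r2, $r1, 0 ; 0/20/20/1/14
#7 bne  $r0, $r2, L9 ; 0/20/20/1/14 ; →target
#8 xori  $r3, $r3, 1 ; 0/20/20/0/14
#9 add  $r4, $r1, $r3 ; 0/20/20/0/20
#10 slti  $r3, $r4, 6 ; 0/20/20/0/20

20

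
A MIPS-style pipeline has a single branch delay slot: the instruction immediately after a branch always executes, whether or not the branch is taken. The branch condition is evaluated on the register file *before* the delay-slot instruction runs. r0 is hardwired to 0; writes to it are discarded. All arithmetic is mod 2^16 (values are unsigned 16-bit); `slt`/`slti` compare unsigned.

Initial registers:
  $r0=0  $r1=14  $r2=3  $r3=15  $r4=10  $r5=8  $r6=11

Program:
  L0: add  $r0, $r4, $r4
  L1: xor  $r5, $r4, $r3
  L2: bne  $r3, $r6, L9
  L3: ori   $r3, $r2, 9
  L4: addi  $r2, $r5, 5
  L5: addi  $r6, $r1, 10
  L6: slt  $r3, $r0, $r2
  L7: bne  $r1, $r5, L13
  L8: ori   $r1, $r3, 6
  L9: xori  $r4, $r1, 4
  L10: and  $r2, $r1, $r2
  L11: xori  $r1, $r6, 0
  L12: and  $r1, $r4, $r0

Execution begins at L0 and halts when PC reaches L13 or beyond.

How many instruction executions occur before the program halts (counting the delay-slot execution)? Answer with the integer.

8

PC=0  add  $r0, $r4, $r4     | $r0=0 $r1=14 $r2=3 $r3=15 $r4=10 $r5=8 $r6=11
PC=1  xor  $r5, $r4, $r3     | $r0=0 $r1=14 $r2=3 $r3=15 $r4=10 $r5=5 $r6=11
PC=2  bne  $r3, $r6, L9      | $r0=0 $r1=14 $r2=3 $r3=15 $r4=10 $r5=5 $r6=11  [TAKEN]
PC=3  ori   $r3, $r2, 9      | $r0=0 $r1=14 $r2=3 $r3=11 $r4=10 $r5=5 $r6=11
PC=9  xori  $r4, $r1, 4      | $r0=0 $r1=14 $r2=3 $r3=11 $r4=10 $r5=5 $r6=11
PC=10 and  $r2, $r1, $r2     | $r0=0 $r1=14 $r2=2 $r3=11 $r4=10 $r5=5 $r6=11
PC=11 xori  $r1, $r6, 0      | $r0=0 $r1=11 $r2=2 $r3=11 $r4=10 $r5=5 $r6=11
PC=12 and  $r1, $r4, $r0     | $r0=0 $r1=0 $r2=2 $r3=11 $r4=10 $r5=5 $r6=11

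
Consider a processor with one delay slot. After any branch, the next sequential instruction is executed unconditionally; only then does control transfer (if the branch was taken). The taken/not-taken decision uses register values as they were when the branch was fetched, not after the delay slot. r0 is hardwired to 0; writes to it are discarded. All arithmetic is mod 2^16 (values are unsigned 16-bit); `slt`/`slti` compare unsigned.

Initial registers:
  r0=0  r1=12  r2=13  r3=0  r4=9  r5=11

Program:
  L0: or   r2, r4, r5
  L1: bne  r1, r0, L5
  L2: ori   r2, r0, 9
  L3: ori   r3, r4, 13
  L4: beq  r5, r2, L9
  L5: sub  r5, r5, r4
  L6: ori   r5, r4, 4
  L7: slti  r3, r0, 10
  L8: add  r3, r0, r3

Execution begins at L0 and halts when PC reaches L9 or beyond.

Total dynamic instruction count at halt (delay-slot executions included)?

7

[0] or   r2, r4, r5  →  {r0:0, r1:12, r2:11, r3:0, r4:9, r5:11}
[1] bne  r1, r0, L5  →  {r0:0, r1:12, r2:11, r3:0, r4:9, r5:11}  ⟨branch taken⟩
[2] ori   r2, r0, 9  →  {r0:0, r1:12, r2:9, r3:0, r4:9, r5:11}
[5] sub  r5, r5, r4  →  {r0:0, r1:12, r2:9, r3:0, r4:9, r5:2}
[6] ori   r5, r4, 4  →  {r0:0, r1:12, r2:9, r3:0, r4:9, r5:13}
[7] slti  r3, r0, 10  →  {r0:0, r1:12, r2:9, r3:1, r4:9, r5:13}
[8] add  r3, r0, r3  →  {r0:0, r1:12, r2:9, r3:1, r4:9, r5:13}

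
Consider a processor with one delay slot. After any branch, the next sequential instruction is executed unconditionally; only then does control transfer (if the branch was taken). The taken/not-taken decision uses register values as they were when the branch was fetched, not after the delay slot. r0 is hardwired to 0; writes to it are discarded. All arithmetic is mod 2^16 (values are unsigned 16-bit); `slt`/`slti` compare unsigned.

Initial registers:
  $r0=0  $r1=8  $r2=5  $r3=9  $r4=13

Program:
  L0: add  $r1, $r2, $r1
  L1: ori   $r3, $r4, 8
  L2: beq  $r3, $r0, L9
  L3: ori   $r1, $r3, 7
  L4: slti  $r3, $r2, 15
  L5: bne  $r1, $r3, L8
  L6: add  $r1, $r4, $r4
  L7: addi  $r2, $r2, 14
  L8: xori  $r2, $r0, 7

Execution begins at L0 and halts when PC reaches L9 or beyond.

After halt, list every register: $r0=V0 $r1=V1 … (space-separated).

#0 add  $r1, $r2, $r1 ; 0/13/5/9/13
#1 ori   $r3, $r4, 8 ; 0/13/5/13/13
#2 beq  $r3, $r0, L9 ; 0/13/5/13/13 ; →fallthru
#3 ori   $r1, $r3, 7 ; 0/15/5/13/13
#4 slti  $r3, $r2, 15 ; 0/15/5/1/13
#5 bne  $r1, $r3, L8 ; 0/15/5/1/13 ; →target
#6 add  $r1, $r4, $r4 ; 0/26/5/1/13
#8 xori  $r2, $r0, 7 ; 0/26/7/1/13

$r0=0 $r1=26 $r2=7 $r3=1 $r4=13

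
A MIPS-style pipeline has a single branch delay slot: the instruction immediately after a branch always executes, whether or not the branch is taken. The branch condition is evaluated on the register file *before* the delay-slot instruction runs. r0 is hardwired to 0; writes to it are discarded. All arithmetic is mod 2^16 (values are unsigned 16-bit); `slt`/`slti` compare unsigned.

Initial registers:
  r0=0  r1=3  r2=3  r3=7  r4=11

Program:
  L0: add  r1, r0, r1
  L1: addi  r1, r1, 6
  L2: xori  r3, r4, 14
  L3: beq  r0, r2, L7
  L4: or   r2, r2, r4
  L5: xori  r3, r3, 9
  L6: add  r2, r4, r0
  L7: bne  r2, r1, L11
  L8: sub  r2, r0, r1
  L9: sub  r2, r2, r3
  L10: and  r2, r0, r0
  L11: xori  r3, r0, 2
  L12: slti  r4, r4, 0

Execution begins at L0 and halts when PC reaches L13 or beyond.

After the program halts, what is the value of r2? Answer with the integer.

PC=0  add  r1, r0, r1        | r0=0 r1=3 r2=3 r3=7 r4=11
PC=1  addi  r1, r1, 6        | r0=0 r1=9 r2=3 r3=7 r4=11
PC=2  xori  r3, r4, 14       | r0=0 r1=9 r2=3 r3=5 r4=11
PC=3  beq  r0, r2, L7        | r0=0 r1=9 r2=3 r3=5 r4=11  [not taken]
PC=4  or   r2, r2, r4        | r0=0 r1=9 r2=11 r3=5 r4=11
PC=5  xori  r3, r3, 9        | r0=0 r1=9 r2=11 r3=12 r4=11
PC=6  add  r2, r4, r0        | r0=0 r1=9 r2=11 r3=12 r4=11
PC=7  bne  r2, r1, L11       | r0=0 r1=9 r2=11 r3=12 r4=11  [TAKEN]
PC=8  sub  r2, r0, r1        | r0=0 r1=9 r2=65527 r3=12 r4=11
PC=11 xori  r3, r0, 2        | r0=0 r1=9 r2=65527 r3=2 r4=11
PC=12 slti  r4, r4, 0        | r0=0 r1=9 r2=65527 r3=2 r4=0

65527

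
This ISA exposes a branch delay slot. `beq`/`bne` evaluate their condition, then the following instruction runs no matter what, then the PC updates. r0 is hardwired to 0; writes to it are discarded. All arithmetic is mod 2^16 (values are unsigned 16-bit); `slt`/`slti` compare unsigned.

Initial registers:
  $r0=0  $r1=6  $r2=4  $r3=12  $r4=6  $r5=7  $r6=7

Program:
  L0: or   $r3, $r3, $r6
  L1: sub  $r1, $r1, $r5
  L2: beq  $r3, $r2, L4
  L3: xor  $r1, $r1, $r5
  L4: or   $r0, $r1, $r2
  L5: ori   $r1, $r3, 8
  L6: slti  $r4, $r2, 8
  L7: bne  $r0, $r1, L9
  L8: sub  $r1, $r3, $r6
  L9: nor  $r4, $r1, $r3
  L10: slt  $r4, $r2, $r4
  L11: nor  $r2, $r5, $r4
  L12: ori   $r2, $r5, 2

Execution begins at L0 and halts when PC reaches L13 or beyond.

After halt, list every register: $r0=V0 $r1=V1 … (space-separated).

$r0=0 $r1=8 $r2=7 $r3=15 $r4=1 $r5=7 $r6=7

[0] or   $r3, $r3, $r6  →  {$r0:0, $r1:6, $r2:4, $r3:15, $r4:6, $r5:7, $r6:7}
[1] sub  $r1, $r1, $r5  →  {$r0:0, $r1:65535, $r2:4, $r3:15, $r4:6, $r5:7, $r6:7}
[2] beq  $r3, $r2, L4  →  {$r0:0, $r1:65535, $r2:4, $r3:15, $r4:6, $r5:7, $r6:7}  ⟨branch fallthrough⟩
[3] xor  $r1, $r1, $r5  →  {$r0:0, $r1:65528, $r2:4, $r3:15, $r4:6, $r5:7, $r6:7}
[4] or   $r0, $r1, $r2  →  {$r0:0, $r1:65528, $r2:4, $r3:15, $r4:6, $r5:7, $r6:7}
[5] ori   $r1, $r3, 8  →  {$r0:0, $r1:15, $r2:4, $r3:15, $r4:6, $r5:7, $r6:7}
[6] slti  $r4, $r2, 8  →  {$r0:0, $r1:15, $r2:4, $r3:15, $r4:1, $r5:7, $r6:7}
[7] bne  $r0, $r1, L9  →  {$r0:0, $r1:15, $r2:4, $r3:15, $r4:1, $r5:7, $r6:7}  ⟨branch taken⟩
[8] sub  $r1, $r3, $r6  →  {$r0:0, $r1:8, $r2:4, $r3:15, $r4:1, $r5:7, $r6:7}
[9] nor  $r4, $r1, $r3  →  {$r0:0, $r1:8, $r2:4, $r3:15, $r4:65520, $r5:7, $r6:7}
[10] slt  $r4, $r2, $r4  →  {$r0:0, $r1:8, $r2:4, $r3:15, $r4:1, $r5:7, $r6:7}
[11] nor  $r2, $r5, $r4  →  {$r0:0, $r1:8, $r2:65528, $r3:15, $r4:1, $r5:7, $r6:7}
[12] ori   $r2, $r5, 2  →  {$r0:0, $r1:8, $r2:7, $r3:15, $r4:1, $r5:7, $r6:7}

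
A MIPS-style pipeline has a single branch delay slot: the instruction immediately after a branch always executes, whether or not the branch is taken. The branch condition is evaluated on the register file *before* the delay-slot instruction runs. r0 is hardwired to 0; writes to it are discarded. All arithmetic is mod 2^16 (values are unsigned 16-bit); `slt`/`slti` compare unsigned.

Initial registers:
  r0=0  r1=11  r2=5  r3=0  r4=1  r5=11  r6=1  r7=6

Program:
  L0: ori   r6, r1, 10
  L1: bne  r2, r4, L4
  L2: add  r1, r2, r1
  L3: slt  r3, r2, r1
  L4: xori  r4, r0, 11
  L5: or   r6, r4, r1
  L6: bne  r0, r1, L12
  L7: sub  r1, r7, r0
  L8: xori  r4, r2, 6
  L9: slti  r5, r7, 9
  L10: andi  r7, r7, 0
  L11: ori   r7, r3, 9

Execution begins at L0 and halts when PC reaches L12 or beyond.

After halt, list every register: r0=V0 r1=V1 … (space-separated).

#0 ori   r6, r1, 10 ; 0/11/5/0/1/11/11/6
#1 bne  r2, r4, L4 ; 0/11/5/0/1/11/11/6 ; →target
#2 add  r1, r2, r1 ; 0/16/5/0/1/11/11/6
#4 xori  r4, r0, 11 ; 0/16/5/0/11/11/11/6
#5 or   r6, r4, r1 ; 0/16/5/0/11/11/27/6
#6 bne  r0, r1, L12 ; 0/16/5/0/11/11/27/6 ; →target
#7 sub  r1, r7, r0 ; 0/6/5/0/11/11/27/6

r0=0 r1=6 r2=5 r3=0 r4=11 r5=11 r6=27 r7=6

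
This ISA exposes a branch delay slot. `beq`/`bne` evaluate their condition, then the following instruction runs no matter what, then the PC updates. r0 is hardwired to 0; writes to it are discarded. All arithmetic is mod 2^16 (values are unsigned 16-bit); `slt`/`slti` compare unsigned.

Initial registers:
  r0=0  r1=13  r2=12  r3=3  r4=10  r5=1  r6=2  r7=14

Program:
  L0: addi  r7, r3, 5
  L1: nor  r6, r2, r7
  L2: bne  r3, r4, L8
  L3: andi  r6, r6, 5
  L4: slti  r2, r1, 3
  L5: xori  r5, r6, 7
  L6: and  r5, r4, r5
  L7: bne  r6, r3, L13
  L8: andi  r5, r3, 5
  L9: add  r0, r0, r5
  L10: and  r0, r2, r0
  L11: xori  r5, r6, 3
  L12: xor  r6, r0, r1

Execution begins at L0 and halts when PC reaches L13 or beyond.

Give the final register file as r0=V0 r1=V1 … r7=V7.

r0=0 r1=13 r2=12 r3=3 r4=10 r5=2 r6=13 r7=8

[0] addi  r7, r3, 5  →  {r0:0, r1:13, r2:12, r3:3, r4:10, r5:1, r6:2, r7:8}
[1] nor  r6, r2, r7  →  {r0:0, r1:13, r2:12, r3:3, r4:10, r5:1, r6:65523, r7:8}
[2] bne  r3, r4, L8  →  {r0:0, r1:13, r2:12, r3:3, r4:10, r5:1, r6:65523, r7:8}  ⟨branch taken⟩
[3] andi  r6, r6, 5  →  {r0:0, r1:13, r2:12, r3:3, r4:10, r5:1, r6:1, r7:8}
[8] andi  r5, r3, 5  →  {r0:0, r1:13, r2:12, r3:3, r4:10, r5:1, r6:1, r7:8}
[9] add  r0, r0, r5  →  {r0:0, r1:13, r2:12, r3:3, r4:10, r5:1, r6:1, r7:8}
[10] and  r0, r2, r0  →  {r0:0, r1:13, r2:12, r3:3, r4:10, r5:1, r6:1, r7:8}
[11] xori  r5, r6, 3  →  {r0:0, r1:13, r2:12, r3:3, r4:10, r5:2, r6:1, r7:8}
[12] xor  r6, r0, r1  →  {r0:0, r1:13, r2:12, r3:3, r4:10, r5:2, r6:13, r7:8}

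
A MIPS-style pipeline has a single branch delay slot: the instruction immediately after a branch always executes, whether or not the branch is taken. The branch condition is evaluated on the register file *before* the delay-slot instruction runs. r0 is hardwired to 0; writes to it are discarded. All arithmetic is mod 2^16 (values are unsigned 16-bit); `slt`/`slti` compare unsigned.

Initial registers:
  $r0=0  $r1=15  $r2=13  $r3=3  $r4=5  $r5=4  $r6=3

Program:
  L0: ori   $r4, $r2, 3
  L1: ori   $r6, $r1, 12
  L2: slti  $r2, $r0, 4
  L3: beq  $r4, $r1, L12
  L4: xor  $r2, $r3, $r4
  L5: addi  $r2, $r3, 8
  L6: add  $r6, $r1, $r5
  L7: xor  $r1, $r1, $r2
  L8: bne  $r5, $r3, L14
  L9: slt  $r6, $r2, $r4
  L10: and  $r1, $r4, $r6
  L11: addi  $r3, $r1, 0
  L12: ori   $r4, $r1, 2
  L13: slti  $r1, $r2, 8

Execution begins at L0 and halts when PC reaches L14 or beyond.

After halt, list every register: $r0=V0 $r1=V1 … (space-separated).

  step pc=0: ori   $r4, $r2, 3  regs=(0,15,13,3,15,4,3)
  step pc=1: ori   $r6, $r1, 12  regs=(0,15,13,3,15,4,15)
  step pc=2: slti  $r2, $r0, 4  regs=(0,15,1,3,15,4,15)
  step pc=3: beq  $r4, $r1, L12  cond=T  regs=(0,15,1,3,15,4,15)
  step pc=4: xor  $r2, $r3, $r4  regs=(0,15,12,3,15,4,15)
  step pc=12: ori   $r4, $r1, 2  regs=(0,15,12,3,15,4,15)
  step pc=13: slti  $r1, $r2, 8  regs=(0,0,12,3,15,4,15)

$r0=0 $r1=0 $r2=12 $r3=3 $r4=15 $r5=4 $r6=15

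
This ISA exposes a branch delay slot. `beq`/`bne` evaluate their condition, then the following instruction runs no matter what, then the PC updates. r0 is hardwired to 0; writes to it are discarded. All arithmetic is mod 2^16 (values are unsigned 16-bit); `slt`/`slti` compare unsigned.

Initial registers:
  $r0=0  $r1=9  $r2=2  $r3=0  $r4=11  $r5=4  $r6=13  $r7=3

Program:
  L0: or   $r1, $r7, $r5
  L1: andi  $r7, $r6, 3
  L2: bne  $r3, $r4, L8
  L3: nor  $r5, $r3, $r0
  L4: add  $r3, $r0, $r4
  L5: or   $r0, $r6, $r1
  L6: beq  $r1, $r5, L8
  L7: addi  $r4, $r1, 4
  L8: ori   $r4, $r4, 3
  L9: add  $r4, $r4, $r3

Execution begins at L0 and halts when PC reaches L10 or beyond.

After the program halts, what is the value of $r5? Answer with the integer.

PC=0  or   $r1, $r7, $r5     | $r0=0 $r1=7 $r2=2 $r3=0 $r4=11 $r5=4 $r6=13 $r7=3
PC=1  andi  $r7, $r6, 3      | $r0=0 $r1=7 $r2=2 $r3=0 $r4=11 $r5=4 $r6=13 $r7=1
PC=2  bne  $r3, $r4, L8      | $r0=0 $r1=7 $r2=2 $r3=0 $r4=11 $r5=4 $r6=13 $r7=1  [TAKEN]
PC=3  nor  $r5, $r3, $r0     | $r0=0 $r1=7 $r2=2 $r3=0 $r4=11 $r5=65535 $r6=13 $r7=1
PC=8  ori   $r4, $r4, 3      | $r0=0 $r1=7 $r2=2 $r3=0 $r4=11 $r5=65535 $r6=13 $r7=1
PC=9  add  $r4, $r4, $r3     | $r0=0 $r1=7 $r2=2 $r3=0 $r4=11 $r5=65535 $r6=13 $r7=1

65535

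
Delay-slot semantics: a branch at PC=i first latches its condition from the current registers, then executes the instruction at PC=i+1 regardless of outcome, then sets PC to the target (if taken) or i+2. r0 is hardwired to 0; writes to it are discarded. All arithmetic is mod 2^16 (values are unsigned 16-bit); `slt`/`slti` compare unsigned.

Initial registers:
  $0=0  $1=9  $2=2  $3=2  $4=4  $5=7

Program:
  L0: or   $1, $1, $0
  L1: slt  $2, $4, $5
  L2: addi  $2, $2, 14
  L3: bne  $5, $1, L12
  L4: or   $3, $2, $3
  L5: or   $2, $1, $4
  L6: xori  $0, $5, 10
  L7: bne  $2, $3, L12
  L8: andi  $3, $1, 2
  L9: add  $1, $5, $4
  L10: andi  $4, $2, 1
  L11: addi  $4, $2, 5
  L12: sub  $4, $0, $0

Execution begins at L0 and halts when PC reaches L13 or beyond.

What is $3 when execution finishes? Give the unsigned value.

#0 or   $1, $1, $0 ; 0/9/2/2/4/7
#1 slt  $2, $4, $5 ; 0/9/1/2/4/7
#2 addi  $2, $2, 14 ; 0/9/15/2/4/7
#3 bne  $5, $1, L12 ; 0/9/15/2/4/7 ; →target
#4 or   $3, $2, $3 ; 0/9/15/15/4/7
#12 sub  $4, $0, $0 ; 0/9/15/15/0/7

15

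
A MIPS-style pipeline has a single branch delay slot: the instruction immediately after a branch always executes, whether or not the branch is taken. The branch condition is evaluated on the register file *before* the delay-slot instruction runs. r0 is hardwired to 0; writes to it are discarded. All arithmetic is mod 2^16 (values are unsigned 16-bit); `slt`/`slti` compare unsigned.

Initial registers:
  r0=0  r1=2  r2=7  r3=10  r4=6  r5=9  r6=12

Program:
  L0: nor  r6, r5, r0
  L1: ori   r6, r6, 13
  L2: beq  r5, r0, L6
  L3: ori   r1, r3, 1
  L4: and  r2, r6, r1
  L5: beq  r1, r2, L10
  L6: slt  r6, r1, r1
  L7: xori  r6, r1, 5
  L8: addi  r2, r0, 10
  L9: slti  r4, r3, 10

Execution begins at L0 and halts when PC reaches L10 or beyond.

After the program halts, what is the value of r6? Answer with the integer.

0

  step pc=0: nor  r6, r5, r0  regs=(0,2,7,10,6,9,65526)
  step pc=1: ori   r6, r6, 13  regs=(0,2,7,10,6,9,65535)
  step pc=2: beq  r5, r0, L6  cond=F  regs=(0,2,7,10,6,9,65535)
  step pc=3: ori   r1, r3, 1  regs=(0,11,7,10,6,9,65535)
  step pc=4: and  r2, r6, r1  regs=(0,11,11,10,6,9,65535)
  step pc=5: beq  r1, r2, L10  cond=T  regs=(0,11,11,10,6,9,65535)
  step pc=6: slt  r6, r1, r1  regs=(0,11,11,10,6,9,0)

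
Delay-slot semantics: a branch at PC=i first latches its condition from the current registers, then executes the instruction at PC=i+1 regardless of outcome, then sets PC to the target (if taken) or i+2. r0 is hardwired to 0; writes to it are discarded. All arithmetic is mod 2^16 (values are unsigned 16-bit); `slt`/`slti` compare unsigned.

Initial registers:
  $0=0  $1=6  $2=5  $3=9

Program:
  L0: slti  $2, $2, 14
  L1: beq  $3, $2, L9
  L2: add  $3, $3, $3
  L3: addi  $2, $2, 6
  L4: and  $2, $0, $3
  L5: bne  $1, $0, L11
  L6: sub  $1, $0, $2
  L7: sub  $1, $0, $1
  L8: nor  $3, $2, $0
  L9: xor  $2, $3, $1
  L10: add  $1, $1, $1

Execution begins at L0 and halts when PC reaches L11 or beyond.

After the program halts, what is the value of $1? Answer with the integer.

#0 slti  $2, $2, 14 ; 0/6/1/9
#1 beq  $3, $2, L9 ; 0/6/1/9 ; →fallthru
#2 add  $3, $3, $3 ; 0/6/1/18
#3 addi  $2, $2, 6 ; 0/6/7/18
#4 and  $2, $0, $3 ; 0/6/0/18
#5 bne  $1, $0, L11 ; 0/6/0/18 ; →target
#6 sub  $1, $0, $2 ; 0/0/0/18

0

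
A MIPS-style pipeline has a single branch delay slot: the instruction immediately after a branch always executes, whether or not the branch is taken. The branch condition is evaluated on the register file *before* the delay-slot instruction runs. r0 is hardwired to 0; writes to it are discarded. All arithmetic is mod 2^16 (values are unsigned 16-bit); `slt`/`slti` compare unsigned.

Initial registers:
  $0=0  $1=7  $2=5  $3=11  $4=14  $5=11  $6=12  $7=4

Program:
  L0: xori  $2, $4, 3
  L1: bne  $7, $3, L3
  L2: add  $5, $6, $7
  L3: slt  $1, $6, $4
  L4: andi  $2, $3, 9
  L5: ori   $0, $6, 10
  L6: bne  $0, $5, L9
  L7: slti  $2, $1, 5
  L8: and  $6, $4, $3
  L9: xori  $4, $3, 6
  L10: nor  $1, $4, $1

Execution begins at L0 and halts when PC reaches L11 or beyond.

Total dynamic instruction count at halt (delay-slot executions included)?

10

  step pc=0: xori  $2, $4, 3  regs=(0,7,13,11,14,11,12,4)
  step pc=1: bne  $7, $3, L3  cond=T  regs=(0,7,13,11,14,11,12,4)
  step pc=2: add  $5, $6, $7  regs=(0,7,13,11,14,16,12,4)
  step pc=3: slt  $1, $6, $4  regs=(0,1,13,11,14,16,12,4)
  step pc=4: andi  $2, $3, 9  regs=(0,1,9,11,14,16,12,4)
  step pc=5: ori   $0, $6, 10  regs=(0,1,9,11,14,16,12,4)
  step pc=6: bne  $0, $5, L9  cond=T  regs=(0,1,9,11,14,16,12,4)
  step pc=7: slti  $2, $1, 5  regs=(0,1,1,11,14,16,12,4)
  step pc=9: xori  $4, $3, 6  regs=(0,1,1,11,13,16,12,4)
  step pc=10: nor  $1, $4, $1  regs=(0,65522,1,11,13,16,12,4)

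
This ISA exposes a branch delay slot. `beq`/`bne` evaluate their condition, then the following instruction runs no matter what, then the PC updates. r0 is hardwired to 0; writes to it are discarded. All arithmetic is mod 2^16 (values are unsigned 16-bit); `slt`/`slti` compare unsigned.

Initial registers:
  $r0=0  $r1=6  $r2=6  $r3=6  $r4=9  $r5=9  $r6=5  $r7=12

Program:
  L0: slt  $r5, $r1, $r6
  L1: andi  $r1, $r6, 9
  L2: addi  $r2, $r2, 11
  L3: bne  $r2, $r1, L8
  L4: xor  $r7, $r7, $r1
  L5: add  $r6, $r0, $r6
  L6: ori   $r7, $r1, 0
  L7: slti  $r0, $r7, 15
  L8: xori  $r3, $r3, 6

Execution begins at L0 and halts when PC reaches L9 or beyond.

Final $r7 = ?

13

#0 slt  $r5, $r1, $r6 ; 0/6/6/6/9/0/5/12
#1 andi  $r1, $r6, 9 ; 0/1/6/6/9/0/5/12
#2 addi  $r2, $r2, 11 ; 0/1/17/6/9/0/5/12
#3 bne  $r2, $r1, L8 ; 0/1/17/6/9/0/5/12 ; →target
#4 xor  $r7, $r7, $r1 ; 0/1/17/6/9/0/5/13
#8 xori  $r3, $r3, 6 ; 0/1/17/0/9/0/5/13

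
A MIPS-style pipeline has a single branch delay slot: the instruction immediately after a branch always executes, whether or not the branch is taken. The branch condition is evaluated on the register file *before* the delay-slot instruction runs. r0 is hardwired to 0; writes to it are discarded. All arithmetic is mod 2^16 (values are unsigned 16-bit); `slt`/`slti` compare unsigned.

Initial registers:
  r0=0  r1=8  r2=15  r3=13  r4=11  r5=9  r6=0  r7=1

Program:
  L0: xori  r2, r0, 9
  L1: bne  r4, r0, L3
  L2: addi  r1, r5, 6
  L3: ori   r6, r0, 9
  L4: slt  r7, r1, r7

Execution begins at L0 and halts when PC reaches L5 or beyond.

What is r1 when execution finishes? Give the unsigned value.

15

PC=0  xori  r2, r0, 9        | r0=0 r1=8 r2=9 r3=13 r4=11 r5=9 r6=0 r7=1
PC=1  bne  r4, r0, L3        | r0=0 r1=8 r2=9 r3=13 r4=11 r5=9 r6=0 r7=1  [TAKEN]
PC=2  addi  r1, r5, 6        | r0=0 r1=15 r2=9 r3=13 r4=11 r5=9 r6=0 r7=1
PC=3  ori   r6, r0, 9        | r0=0 r1=15 r2=9 r3=13 r4=11 r5=9 r6=9 r7=1
PC=4  slt  r7, r1, r7        | r0=0 r1=15 r2=9 r3=13 r4=11 r5=9 r6=9 r7=0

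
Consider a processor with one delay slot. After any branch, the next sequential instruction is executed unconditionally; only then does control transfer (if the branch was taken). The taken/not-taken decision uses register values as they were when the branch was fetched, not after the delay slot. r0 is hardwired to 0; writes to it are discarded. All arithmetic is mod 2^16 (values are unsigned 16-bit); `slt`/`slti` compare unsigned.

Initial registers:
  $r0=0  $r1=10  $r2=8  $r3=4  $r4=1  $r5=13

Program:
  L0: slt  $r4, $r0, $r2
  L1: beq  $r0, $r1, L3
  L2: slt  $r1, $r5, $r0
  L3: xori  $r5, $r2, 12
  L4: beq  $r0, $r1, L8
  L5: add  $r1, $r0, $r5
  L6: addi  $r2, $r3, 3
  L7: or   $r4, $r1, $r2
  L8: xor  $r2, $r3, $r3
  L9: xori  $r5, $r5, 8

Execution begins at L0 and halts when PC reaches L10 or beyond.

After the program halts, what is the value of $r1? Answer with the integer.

4

#0 slt  $r4, $r0, $r2 ; 0/10/8/4/1/13
#1 beq  $r0, $r1, L3 ; 0/10/8/4/1/13 ; →fallthru
#2 slt  $r1, $r5, $r0 ; 0/0/8/4/1/13
#3 xori  $r5, $r2, 12 ; 0/0/8/4/1/4
#4 beq  $r0, $r1, L8 ; 0/0/8/4/1/4 ; →target
#5 add  $r1, $r0, $r5 ; 0/4/8/4/1/4
#8 xor  $r2, $r3, $r3 ; 0/4/0/4/1/4
#9 xori  $r5, $r5, 8 ; 0/4/0/4/1/12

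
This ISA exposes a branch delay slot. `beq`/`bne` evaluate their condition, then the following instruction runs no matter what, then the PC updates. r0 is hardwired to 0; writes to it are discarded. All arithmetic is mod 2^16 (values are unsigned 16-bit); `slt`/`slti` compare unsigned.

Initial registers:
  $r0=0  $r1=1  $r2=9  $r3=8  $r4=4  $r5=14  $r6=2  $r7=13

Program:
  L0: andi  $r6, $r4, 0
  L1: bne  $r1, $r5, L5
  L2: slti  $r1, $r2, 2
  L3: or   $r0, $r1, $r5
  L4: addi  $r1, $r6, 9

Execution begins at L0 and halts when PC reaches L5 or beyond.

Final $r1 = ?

#0 andi  $r6, $r4, 0 ; 0/1/9/8/4/14/0/13
#1 bne  $r1, $r5, L5 ; 0/1/9/8/4/14/0/13 ; →target
#2 slti  $r1, $r2, 2 ; 0/0/9/8/4/14/0/13

0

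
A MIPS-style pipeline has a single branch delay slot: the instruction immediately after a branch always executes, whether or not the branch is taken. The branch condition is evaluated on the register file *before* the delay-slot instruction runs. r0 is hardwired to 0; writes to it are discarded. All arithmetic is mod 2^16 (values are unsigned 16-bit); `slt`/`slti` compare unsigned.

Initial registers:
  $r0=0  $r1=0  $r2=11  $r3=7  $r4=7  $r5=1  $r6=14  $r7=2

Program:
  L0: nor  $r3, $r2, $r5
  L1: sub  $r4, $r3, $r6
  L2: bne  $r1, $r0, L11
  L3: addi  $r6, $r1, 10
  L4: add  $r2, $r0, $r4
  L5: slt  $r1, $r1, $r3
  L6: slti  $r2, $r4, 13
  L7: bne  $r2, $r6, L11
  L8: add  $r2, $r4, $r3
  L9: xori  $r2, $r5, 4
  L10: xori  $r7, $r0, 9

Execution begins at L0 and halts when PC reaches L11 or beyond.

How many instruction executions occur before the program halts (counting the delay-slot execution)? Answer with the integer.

#0 nor  $r3, $r2, $r5 ; 0/0/11/65524/7/1/14/2
#1 sub  $r4, $r3, $r6 ; 0/0/11/65524/65510/1/14/2
#2 bne  $r1, $r0, L11 ; 0/0/11/65524/65510/1/14/2 ; →fallthru
#3 addi  $r6, $r1, 10 ; 0/0/11/65524/65510/1/10/2
#4 add  $r2, $r0, $r4 ; 0/0/65510/65524/65510/1/10/2
#5 slt  $r1, $r1, $r3 ; 0/1/65510/65524/65510/1/10/2
#6 slti  $r2, $r4, 13 ; 0/1/0/65524/65510/1/10/2
#7 bne  $r2, $r6, L11 ; 0/1/0/65524/65510/1/10/2 ; →target
#8 add  $r2, $r4, $r3 ; 0/1/65498/65524/65510/1/10/2

9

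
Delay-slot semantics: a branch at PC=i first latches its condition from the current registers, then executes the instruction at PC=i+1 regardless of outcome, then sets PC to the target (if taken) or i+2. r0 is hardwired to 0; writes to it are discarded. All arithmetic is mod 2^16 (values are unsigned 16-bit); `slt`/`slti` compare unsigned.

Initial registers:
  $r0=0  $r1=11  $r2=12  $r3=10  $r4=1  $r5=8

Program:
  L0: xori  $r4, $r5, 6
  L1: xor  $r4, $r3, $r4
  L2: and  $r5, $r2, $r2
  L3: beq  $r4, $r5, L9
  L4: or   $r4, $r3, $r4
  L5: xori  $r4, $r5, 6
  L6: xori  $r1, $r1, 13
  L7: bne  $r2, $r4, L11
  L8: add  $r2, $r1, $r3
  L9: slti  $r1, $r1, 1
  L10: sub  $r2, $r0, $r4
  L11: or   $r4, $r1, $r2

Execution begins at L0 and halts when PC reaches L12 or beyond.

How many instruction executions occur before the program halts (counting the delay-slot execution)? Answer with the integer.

PC=0  xori  $r4, $r5, 6      | $r0=0 $r1=11 $r2=12 $r3=10 $r4=14 $r5=8
PC=1  xor  $r4, $r3, $r4     | $r0=0 $r1=11 $r2=12 $r3=10 $r4=4 $r5=8
PC=2  and  $r5, $r2, $r2     | $r0=0 $r1=11 $r2=12 $r3=10 $r4=4 $r5=12
PC=3  beq  $r4, $r5, L9      | $r0=0 $r1=11 $r2=12 $r3=10 $r4=4 $r5=12  [not taken]
PC=4  or   $r4, $r3, $r4     | $r0=0 $r1=11 $r2=12 $r3=10 $r4=14 $r5=12
PC=5  xori  $r4, $r5, 6      | $r0=0 $r1=11 $r2=12 $r3=10 $r4=10 $r5=12
PC=6  xori  $r1, $r1, 13     | $r0=0 $r1=6 $r2=12 $r3=10 $r4=10 $r5=12
PC=7  bne  $r2, $r4, L11     | $r0=0 $r1=6 $r2=12 $r3=10 $r4=10 $r5=12  [TAKEN]
PC=8  add  $r2, $r1, $r3     | $r0=0 $r1=6 $r2=16 $r3=10 $r4=10 $r5=12
PC=11 or   $r4, $r1, $r2     | $r0=0 $r1=6 $r2=16 $r3=10 $r4=22 $r5=12

10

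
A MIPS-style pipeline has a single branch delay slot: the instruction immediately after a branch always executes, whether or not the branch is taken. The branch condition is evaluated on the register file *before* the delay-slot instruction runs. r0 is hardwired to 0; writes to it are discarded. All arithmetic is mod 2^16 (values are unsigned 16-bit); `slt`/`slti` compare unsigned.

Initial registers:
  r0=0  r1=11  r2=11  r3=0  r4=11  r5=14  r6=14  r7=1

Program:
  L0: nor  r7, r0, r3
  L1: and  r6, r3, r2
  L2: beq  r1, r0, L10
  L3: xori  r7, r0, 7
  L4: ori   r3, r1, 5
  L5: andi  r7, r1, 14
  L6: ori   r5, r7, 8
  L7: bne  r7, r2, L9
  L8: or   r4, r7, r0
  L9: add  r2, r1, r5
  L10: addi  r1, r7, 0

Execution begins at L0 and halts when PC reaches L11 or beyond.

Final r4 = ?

10

#0 nor  r7, r0, r3 ; 0/11/11/0/11/14/14/65535
#1 and  r6, r3, r2 ; 0/11/11/0/11/14/0/65535
#2 beq  r1, r0, L10 ; 0/11/11/0/11/14/0/65535 ; →fallthru
#3 xori  r7, r0, 7 ; 0/11/11/0/11/14/0/7
#4 ori   r3, r1, 5 ; 0/11/11/15/11/14/0/7
#5 andi  r7, r1, 14 ; 0/11/11/15/11/14/0/10
#6 ori   r5, r7, 8 ; 0/11/11/15/11/10/0/10
#7 bne  r7, r2, L9 ; 0/11/11/15/11/10/0/10 ; →target
#8 or   r4, r7, r0 ; 0/11/11/15/10/10/0/10
#9 add  r2, r1, r5 ; 0/11/21/15/10/10/0/10
#10 addi  r1, r7, 0 ; 0/10/21/15/10/10/0/10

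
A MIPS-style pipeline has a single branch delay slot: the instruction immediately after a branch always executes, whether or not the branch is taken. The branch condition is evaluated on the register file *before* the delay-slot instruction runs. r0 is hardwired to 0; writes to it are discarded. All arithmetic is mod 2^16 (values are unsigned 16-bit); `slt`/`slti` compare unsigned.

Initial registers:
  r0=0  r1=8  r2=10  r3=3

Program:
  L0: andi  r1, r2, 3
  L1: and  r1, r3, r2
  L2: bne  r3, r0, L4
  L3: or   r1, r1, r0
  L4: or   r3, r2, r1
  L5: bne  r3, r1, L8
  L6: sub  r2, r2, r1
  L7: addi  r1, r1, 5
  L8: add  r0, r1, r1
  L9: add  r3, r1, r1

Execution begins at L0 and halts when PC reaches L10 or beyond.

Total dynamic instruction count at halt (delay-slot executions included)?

[0] andi  r1, r2, 3  →  {r0:0, r1:2, r2:10, r3:3}
[1] and  r1, r3, r2  →  {r0:0, r1:2, r2:10, r3:3}
[2] bne  r3, r0, L4  →  {r0:0, r1:2, r2:10, r3:3}  ⟨branch taken⟩
[3] or   r1, r1, r0  →  {r0:0, r1:2, r2:10, r3:3}
[4] or   r3, r2, r1  →  {r0:0, r1:2, r2:10, r3:10}
[5] bne  r3, r1, L8  →  {r0:0, r1:2, r2:10, r3:10}  ⟨branch taken⟩
[6] sub  r2, r2, r1  →  {r0:0, r1:2, r2:8, r3:10}
[8] add  r0, r1, r1  →  {r0:0, r1:2, r2:8, r3:10}
[9] add  r3, r1, r1  →  {r0:0, r1:2, r2:8, r3:4}

9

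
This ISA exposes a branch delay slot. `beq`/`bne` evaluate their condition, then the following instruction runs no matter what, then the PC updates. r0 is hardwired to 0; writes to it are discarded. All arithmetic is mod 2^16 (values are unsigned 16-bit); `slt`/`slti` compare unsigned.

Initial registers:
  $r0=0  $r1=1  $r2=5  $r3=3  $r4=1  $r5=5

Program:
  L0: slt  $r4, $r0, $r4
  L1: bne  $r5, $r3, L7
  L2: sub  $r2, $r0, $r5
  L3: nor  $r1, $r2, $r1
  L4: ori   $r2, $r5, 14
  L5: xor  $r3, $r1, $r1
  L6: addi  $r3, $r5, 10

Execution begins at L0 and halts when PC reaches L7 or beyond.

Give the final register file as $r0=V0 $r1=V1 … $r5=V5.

  step pc=0: slt  $r4, $r0, $r4  regs=(0,1,5,3,1,5)
  step pc=1: bne  $r5, $r3, L7  cond=T  regs=(0,1,5,3,1,5)
  step pc=2: sub  $r2, $r0, $r5  regs=(0,1,65531,3,1,5)

$r0=0 $r1=1 $r2=65531 $r3=3 $r4=1 $r5=5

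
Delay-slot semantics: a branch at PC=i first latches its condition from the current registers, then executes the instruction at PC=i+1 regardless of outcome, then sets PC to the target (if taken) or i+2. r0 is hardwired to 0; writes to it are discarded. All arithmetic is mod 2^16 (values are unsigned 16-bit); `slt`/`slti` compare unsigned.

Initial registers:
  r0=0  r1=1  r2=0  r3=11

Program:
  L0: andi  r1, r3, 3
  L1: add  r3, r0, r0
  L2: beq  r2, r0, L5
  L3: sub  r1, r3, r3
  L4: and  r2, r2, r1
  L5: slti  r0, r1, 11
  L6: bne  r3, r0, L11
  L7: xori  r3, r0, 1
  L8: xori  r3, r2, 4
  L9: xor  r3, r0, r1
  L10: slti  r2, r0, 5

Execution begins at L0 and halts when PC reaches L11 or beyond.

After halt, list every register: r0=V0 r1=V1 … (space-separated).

  step pc=0: andi  r1, r3, 3  regs=(0,3,0,11)
  step pc=1: add  r3, r0, r0  regs=(0,3,0,0)
  step pc=2: beq  r2, r0, L5  cond=T  regs=(0,3,0,0)
  step pc=3: sub  r1, r3, r3  regs=(0,0,0,0)
  step pc=5: slti  r0, r1, 11  regs=(0,0,0,0)
  step pc=6: bne  r3, r0, L11  cond=F  regs=(0,0,0,0)
  step pc=7: xori  r3, r0, 1  regs=(0,0,0,1)
  step pc=8: xori  r3, r2, 4  regs=(0,0,0,4)
  step pc=9: xor  r3, r0, r1  regs=(0,0,0,0)
  step pc=10: slti  r2, r0, 5  regs=(0,0,1,0)

r0=0 r1=0 r2=1 r3=0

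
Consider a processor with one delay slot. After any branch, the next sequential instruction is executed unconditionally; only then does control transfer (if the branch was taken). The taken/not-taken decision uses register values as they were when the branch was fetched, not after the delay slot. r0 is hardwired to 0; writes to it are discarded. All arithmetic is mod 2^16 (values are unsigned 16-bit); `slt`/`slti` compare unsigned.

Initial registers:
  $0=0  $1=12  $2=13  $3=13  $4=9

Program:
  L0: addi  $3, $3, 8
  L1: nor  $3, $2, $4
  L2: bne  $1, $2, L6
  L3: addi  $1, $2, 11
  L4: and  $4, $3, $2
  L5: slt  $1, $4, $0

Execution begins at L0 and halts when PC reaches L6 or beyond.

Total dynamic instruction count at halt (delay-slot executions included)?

4

#0 addi  $3, $3, 8 ; 0/12/13/21/9
#1 nor  $3, $2, $4 ; 0/12/13/65522/9
#2 bne  $1, $2, L6 ; 0/12/13/65522/9 ; →target
#3 addi  $1, $2, 11 ; 0/24/13/65522/9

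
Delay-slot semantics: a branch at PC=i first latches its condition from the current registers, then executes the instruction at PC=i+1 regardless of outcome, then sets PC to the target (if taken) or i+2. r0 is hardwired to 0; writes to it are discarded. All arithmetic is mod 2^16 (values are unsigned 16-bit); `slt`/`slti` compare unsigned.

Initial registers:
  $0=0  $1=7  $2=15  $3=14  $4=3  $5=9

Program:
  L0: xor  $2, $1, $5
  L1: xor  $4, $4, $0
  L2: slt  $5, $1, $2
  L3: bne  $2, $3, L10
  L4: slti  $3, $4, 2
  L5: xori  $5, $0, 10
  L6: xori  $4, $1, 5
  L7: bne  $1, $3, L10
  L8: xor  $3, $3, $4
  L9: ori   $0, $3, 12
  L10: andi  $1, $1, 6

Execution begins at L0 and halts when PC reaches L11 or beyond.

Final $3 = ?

2

  step pc=0: xor  $2, $1, $5  regs=(0,7,14,14,3,9)
  step pc=1: xor  $4, $4, $0  regs=(0,7,14,14,3,9)
  step pc=2: slt  $5, $1, $2  regs=(0,7,14,14,3,1)
  step pc=3: bne  $2, $3, L10  cond=F  regs=(0,7,14,14,3,1)
  step pc=4: slti  $3, $4, 2  regs=(0,7,14,0,3,1)
  step pc=5: xori  $5, $0, 10  regs=(0,7,14,0,3,10)
  step pc=6: xori  $4, $1, 5  regs=(0,7,14,0,2,10)
  step pc=7: bne  $1, $3, L10  cond=T  regs=(0,7,14,0,2,10)
  step pc=8: xor  $3, $3, $4  regs=(0,7,14,2,2,10)
  step pc=10: andi  $1, $1, 6  regs=(0,6,14,2,2,10)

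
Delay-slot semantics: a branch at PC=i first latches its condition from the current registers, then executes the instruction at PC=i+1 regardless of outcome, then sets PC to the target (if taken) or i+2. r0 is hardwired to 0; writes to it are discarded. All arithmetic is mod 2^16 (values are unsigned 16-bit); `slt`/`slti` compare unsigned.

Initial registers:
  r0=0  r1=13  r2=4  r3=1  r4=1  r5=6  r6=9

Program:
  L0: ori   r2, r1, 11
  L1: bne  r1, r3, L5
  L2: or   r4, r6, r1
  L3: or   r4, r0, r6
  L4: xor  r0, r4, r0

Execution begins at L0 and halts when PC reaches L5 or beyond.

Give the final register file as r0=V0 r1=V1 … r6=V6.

[0] ori   r2, r1, 11  →  {r0:0, r1:13, r2:15, r3:1, r4:1, r5:6, r6:9}
[1] bne  r1, r3, L5  →  {r0:0, r1:13, r2:15, r3:1, r4:1, r5:6, r6:9}  ⟨branch taken⟩
[2] or   r4, r6, r1  →  {r0:0, r1:13, r2:15, r3:1, r4:13, r5:6, r6:9}

r0=0 r1=13 r2=15 r3=1 r4=13 r5=6 r6=9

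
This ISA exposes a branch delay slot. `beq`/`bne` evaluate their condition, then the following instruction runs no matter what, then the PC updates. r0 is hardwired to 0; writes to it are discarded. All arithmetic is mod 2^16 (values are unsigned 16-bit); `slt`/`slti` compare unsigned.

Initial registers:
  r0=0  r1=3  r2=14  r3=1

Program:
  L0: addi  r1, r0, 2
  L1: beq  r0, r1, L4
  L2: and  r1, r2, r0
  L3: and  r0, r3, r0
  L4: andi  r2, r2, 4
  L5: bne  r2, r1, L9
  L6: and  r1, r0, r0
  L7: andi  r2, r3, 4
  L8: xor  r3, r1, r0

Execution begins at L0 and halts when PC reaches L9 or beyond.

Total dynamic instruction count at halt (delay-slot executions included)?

  step pc=0: addi  r1, r0, 2  regs=(0,2,14,1)
  step pc=1: beq  r0, r1, L4  cond=F  regs=(0,2,14,1)
  step pc=2: and  r1, r2, r0  regs=(0,0,14,1)
  step pc=3: and  r0, r3, r0  regs=(0,0,14,1)
  step pc=4: andi  r2, r2, 4  regs=(0,0,4,1)
  step pc=5: bne  r2, r1, L9  cond=T  regs=(0,0,4,1)
  step pc=6: and  r1, r0, r0  regs=(0,0,4,1)

7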